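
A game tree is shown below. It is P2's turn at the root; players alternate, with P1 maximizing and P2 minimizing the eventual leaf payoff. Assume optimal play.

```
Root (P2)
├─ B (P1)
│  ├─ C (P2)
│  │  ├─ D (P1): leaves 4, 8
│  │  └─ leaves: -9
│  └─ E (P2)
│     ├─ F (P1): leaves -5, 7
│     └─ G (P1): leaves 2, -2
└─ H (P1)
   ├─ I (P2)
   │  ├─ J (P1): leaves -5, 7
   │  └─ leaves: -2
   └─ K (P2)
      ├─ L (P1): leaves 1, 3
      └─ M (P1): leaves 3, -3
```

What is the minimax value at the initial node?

2

D (P1): max(4, 8) = 8
C (P2): min(8, -9) = -9
F (P1): max(-5, 7) = 7
G (P1): max(2, -2) = 2
E (P2): min(7, 2) = 2
B (P1): max(-9, 2) = 2
J (P1): max(-5, 7) = 7
I (P2): min(7, -2) = -2
L (P1): max(1, 3) = 3
M (P1): max(3, -3) = 3
K (P2): min(3, 3) = 3
H (P1): max(-2, 3) = 3
Root (P2): min(2, 3) = 2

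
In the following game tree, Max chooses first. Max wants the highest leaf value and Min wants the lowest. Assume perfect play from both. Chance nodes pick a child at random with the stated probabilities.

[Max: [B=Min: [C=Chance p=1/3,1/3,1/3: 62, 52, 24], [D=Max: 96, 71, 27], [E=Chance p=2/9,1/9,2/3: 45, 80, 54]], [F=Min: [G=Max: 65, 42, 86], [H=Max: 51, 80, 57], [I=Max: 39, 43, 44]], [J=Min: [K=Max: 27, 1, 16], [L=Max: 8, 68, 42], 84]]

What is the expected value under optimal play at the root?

C (Chance): 1/3·62 + 1/3·52 + 1/3·24 = 46
D (Max): max(96, 71, 27) = 96
E (Chance): 2/9·45 + 1/9·80 + 2/3·54 = 54.89
B (Min): min(46, 96, 54.89) = 46
G (Max): max(65, 42, 86) = 86
H (Max): max(51, 80, 57) = 80
I (Max): max(39, 43, 44) = 44
F (Min): min(86, 80, 44) = 44
K (Max): max(27, 1, 16) = 27
L (Max): max(8, 68, 42) = 68
J (Min): min(27, 68, 84) = 27
Root (Max): max(46, 44, 27) = 46

46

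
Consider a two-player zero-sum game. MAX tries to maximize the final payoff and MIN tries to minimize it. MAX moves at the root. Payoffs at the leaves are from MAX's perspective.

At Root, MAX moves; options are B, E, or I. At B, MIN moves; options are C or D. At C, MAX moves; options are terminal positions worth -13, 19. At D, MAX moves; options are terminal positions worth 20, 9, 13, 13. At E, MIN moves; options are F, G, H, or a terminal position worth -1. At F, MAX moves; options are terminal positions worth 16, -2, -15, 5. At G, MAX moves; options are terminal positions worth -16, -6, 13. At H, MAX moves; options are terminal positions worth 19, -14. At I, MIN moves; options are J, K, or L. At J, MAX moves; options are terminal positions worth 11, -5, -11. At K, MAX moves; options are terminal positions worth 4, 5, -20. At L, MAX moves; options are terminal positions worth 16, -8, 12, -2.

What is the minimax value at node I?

5

J: max(11, -5, -11) = 11
K: max(4, 5, -20) = 5
L: max(16, -8, 12, -2) = 16
I: min(11, 5, 16) = 5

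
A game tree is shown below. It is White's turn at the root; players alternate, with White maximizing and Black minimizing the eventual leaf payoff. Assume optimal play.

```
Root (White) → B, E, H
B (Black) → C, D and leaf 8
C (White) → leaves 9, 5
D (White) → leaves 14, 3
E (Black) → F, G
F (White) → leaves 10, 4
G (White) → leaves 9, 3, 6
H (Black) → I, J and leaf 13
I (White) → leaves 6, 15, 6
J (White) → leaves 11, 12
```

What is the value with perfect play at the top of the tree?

C (White): max(9, 5) = 9
D (White): max(14, 3) = 14
B (Black): min(9, 14, 8) = 8
F (White): max(10, 4) = 10
G (White): max(9, 3, 6) = 9
E (Black): min(10, 9) = 9
I (White): max(6, 15, 6) = 15
J (White): max(11, 12) = 12
H (Black): min(15, 12, 13) = 12
Root (White): max(8, 9, 12) = 12

12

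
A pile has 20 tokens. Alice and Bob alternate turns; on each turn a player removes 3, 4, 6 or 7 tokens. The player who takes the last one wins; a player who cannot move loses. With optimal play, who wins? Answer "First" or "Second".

Second

Mark each pile size as W (mover wins) or L (mover loses):
i:   0  1  2  3  4  5  6  7  8  9 10 11 12 13 14 15 16 17 18 19 20
     L  L  L  W  W  W  W  W  W  W  L  L  L  W  W  W  W  W  W  W  L
Position 20 is L, so the second player wins.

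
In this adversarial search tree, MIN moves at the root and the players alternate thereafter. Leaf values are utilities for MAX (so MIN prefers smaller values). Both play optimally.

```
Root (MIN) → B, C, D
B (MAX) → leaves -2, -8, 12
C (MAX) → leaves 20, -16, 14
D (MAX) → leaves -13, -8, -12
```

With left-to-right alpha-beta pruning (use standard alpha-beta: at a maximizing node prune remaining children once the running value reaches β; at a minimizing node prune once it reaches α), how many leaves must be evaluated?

7

B [α=-∞,β=+∞]: v=12
C [α=-∞,β=12]: v=20 after child 1 ≥ β → β-cutoff, skip 2
D [α=-∞,β=12]: v=-8
Root [α=-∞,β=+∞]: v=-8
Leaves evaluated: 7 of 9.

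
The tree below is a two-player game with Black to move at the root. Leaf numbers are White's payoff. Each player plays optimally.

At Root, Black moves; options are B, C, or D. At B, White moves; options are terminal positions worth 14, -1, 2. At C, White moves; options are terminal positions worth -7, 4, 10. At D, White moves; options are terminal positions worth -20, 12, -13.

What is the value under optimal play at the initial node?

10

B (White): max(14, -1, 2) = 14
C (White): max(-7, 4, 10) = 10
D (White): max(-20, 12, -13) = 12
Root (Black): min(14, 10, 12) = 10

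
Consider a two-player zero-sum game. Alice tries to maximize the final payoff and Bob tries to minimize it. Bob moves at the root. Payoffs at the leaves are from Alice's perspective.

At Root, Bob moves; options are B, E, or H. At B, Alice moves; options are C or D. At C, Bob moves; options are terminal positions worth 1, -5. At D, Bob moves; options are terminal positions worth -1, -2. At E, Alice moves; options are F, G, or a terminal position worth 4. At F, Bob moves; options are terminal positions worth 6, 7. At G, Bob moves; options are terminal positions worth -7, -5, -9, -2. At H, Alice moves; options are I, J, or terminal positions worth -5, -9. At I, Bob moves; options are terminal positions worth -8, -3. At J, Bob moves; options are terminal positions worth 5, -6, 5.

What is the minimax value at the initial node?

C (Bob): min(1, -5) = -5
D (Bob): min(-1, -2) = -2
B (Alice): max(-5, -2) = -2
F (Bob): min(6, 7) = 6
G (Bob): min(-7, -5, -9, -2) = -9
E (Alice): max(6, -9, 4) = 6
I (Bob): min(-8, -3) = -8
J (Bob): min(5, -6, 5) = -6
H (Alice): max(-8, -6, -5, -9) = -5
Root (Bob): min(-2, 6, -5) = -5

-5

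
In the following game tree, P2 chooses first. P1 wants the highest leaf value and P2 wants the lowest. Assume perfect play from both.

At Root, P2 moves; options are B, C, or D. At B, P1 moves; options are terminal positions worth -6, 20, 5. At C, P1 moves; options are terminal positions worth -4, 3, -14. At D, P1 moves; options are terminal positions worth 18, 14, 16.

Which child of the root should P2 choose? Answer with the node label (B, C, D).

C

B (P1): max(-6, 20, 5) = 20
C (P1): max(-4, 3, -14) = 3
D (P1): max(18, 14, 16) = 18
Root (P2): min(20, 3, 18) = 3
P2 picks the child with the lowest value: C (value 3).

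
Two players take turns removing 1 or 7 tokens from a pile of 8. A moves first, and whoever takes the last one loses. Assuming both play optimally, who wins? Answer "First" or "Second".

First

Compute winning (W) and losing (L) positions by backward induction:
i:   0  1  2  3  4  5  6  7  8
     W  L  W  L  W  L  W  L  W
Position 8 is W, so the first player wins.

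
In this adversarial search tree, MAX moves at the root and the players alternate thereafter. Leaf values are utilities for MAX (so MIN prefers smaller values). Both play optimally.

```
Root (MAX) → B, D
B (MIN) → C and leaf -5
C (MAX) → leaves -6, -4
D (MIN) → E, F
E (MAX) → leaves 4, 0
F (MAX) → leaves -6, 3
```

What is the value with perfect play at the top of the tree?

C (MAX): max(-6, -4) = -4
B (MIN): min(-4, -5) = -5
E (MAX): max(4, 0) = 4
F (MAX): max(-6, 3) = 3
D (MIN): min(4, 3) = 3
Root (MAX): max(-5, 3) = 3

3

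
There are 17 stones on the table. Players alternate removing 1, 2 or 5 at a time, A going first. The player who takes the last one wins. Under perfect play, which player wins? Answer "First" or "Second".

Positions where the player to move wins (W) vs loses (L):
i:   0  1  2  3  4  5  6  7  8  9 10 11 12 13 14 15 16 17
     L  W  W  L  W  W  L  W  W  L  W  W  L  W  W  L  W  W
Position 17 is W, so the first player wins.

First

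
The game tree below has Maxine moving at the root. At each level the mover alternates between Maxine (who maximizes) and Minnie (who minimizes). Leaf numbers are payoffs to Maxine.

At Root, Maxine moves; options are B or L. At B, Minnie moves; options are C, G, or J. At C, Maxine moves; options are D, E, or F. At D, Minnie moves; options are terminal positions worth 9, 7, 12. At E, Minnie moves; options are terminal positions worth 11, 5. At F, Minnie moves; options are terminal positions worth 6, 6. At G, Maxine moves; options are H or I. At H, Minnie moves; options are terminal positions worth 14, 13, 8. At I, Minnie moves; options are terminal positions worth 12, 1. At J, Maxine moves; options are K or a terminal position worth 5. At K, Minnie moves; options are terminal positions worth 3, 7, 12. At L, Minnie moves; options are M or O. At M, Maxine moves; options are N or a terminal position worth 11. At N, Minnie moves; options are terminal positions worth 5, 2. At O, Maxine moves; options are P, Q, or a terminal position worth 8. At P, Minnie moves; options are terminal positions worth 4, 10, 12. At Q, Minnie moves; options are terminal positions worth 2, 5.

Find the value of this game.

8

D (Minnie): min(9, 7, 12) = 7
E (Minnie): min(11, 5) = 5
F (Minnie): min(6, 6) = 6
C (Maxine): max(7, 5, 6) = 7
H (Minnie): min(14, 13, 8) = 8
I (Minnie): min(12, 1) = 1
G (Maxine): max(8, 1) = 8
K (Minnie): min(3, 7, 12) = 3
J (Maxine): max(3, 5) = 5
B (Minnie): min(7, 8, 5) = 5
N (Minnie): min(5, 2) = 2
M (Maxine): max(2, 11) = 11
P (Minnie): min(4, 10, 12) = 4
Q (Minnie): min(2, 5) = 2
O (Maxine): max(4, 2, 8) = 8
L (Minnie): min(11, 8) = 8
Root (Maxine): max(5, 8) = 8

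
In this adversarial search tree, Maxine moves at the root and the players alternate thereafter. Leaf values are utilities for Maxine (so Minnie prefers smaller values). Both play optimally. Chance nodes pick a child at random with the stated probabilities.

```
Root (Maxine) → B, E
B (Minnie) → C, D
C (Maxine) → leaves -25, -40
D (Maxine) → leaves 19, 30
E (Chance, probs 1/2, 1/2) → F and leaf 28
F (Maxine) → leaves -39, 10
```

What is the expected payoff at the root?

19

C (Maxine): max(-25, -40) = -25
D (Maxine): max(19, 30) = 30
B (Minnie): min(-25, 30) = -25
F (Maxine): max(-39, 10) = 10
E (Chance): 1/2·10 + 1/2·28 = 19
Root (Maxine): max(-25, 19) = 19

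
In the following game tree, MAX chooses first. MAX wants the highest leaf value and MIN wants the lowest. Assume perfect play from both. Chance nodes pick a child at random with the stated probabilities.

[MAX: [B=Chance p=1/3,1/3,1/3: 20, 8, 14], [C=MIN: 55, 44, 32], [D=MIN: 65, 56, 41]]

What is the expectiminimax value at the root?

B (Chance): 1/3·20 + 1/3·8 + 1/3·14 = 14
C (MIN): min(55, 44, 32) = 32
D (MIN): min(65, 56, 41) = 41
Root (MAX): max(14, 32, 41) = 41

41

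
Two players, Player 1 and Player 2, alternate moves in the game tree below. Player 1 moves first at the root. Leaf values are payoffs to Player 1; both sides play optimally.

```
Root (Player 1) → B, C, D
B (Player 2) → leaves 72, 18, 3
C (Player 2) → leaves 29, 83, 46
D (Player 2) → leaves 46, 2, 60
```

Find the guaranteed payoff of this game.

29

B (Player 2): min(72, 18, 3) = 3
C (Player 2): min(29, 83, 46) = 29
D (Player 2): min(46, 2, 60) = 2
Root (Player 1): max(3, 29, 2) = 29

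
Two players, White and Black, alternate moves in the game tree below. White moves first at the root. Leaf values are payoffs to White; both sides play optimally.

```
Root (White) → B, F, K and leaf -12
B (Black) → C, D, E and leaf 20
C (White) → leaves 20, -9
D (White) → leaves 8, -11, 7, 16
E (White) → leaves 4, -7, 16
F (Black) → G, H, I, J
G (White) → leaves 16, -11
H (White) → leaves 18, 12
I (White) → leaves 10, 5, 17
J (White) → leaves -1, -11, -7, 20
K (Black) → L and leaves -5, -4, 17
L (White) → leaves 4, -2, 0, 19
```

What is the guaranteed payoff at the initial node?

16

C (White): max(20, -9) = 20
D (White): max(8, -11, 7, 16) = 16
E (White): max(4, -7, 16) = 16
B (Black): min(20, 16, 16, 20) = 16
G (White): max(16, -11) = 16
H (White): max(18, 12) = 18
I (White): max(10, 5, 17) = 17
J (White): max(-1, -11, -7, 20) = 20
F (Black): min(16, 18, 17, 20) = 16
L (White): max(4, -2, 0, 19) = 19
K (Black): min(19, -5, -4, 17) = -5
Root (White): max(16, 16, -5, -12) = 16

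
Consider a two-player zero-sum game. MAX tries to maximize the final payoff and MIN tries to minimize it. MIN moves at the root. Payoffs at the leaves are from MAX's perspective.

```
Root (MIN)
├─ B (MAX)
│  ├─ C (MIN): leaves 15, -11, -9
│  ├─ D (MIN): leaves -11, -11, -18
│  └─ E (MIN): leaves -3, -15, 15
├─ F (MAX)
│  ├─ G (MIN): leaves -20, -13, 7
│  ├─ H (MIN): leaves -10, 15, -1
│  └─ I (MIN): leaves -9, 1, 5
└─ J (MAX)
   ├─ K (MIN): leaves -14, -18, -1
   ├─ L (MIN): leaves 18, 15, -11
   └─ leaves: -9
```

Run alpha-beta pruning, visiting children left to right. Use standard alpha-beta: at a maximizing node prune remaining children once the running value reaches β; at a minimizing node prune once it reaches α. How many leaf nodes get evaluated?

C [α=-∞,β=+∞]: v=-11
D [α=-11,β=+∞]: v=-11 after child 1 ≤ α → α-cutoff, skip 2
E [α=-11,β=+∞]: v=-15 after child 2 ≤ α → α-cutoff, skip 1
B [α=-∞,β=+∞]: v=-11
G [α=-∞,β=-11]: v=-20
H [α=-20,β=-11]: v=-10
F [α=-∞,β=-11]: v=-10 after child 2 ≥ β → β-cutoff, skip 1
K [α=-∞,β=-11]: v=-18
L [α=-18,β=-11]: v=-11
J [α=-∞,β=-11]: v=-11 after child 2 ≥ β → β-cutoff, skip 1
Root [α=-∞,β=+∞]: v=-11
Leaves evaluated: 18 of 25.

18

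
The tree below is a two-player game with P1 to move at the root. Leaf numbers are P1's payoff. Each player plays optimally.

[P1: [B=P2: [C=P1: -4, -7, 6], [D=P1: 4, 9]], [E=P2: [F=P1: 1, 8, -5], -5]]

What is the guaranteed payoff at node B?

6

C: max(-4, -7, 6) = 6
D: max(4, 9) = 9
B: min(6, 9) = 6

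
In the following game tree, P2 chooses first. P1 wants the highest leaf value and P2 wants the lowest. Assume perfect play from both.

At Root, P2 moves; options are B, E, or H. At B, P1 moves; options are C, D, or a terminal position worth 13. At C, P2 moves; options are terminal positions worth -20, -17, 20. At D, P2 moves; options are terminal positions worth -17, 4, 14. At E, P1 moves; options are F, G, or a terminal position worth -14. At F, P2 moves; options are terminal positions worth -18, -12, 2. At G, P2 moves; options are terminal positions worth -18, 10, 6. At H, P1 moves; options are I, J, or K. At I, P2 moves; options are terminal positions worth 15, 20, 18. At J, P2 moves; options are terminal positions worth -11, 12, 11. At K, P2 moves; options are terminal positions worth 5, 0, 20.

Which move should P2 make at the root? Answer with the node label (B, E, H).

C (P2): min(-20, -17, 20) = -20
D (P2): min(-17, 4, 14) = -17
B (P1): max(-20, -17, 13) = 13
F (P2): min(-18, -12, 2) = -18
G (P2): min(-18, 10, 6) = -18
E (P1): max(-18, -18, -14) = -14
I (P2): min(15, 20, 18) = 15
J (P2): min(-11, 12, 11) = -11
K (P2): min(5, 0, 20) = 0
H (P1): max(15, -11, 0) = 15
Root (P2): min(13, -14, 15) = -14
P2 picks the child with the lowest value: E (value -14).

E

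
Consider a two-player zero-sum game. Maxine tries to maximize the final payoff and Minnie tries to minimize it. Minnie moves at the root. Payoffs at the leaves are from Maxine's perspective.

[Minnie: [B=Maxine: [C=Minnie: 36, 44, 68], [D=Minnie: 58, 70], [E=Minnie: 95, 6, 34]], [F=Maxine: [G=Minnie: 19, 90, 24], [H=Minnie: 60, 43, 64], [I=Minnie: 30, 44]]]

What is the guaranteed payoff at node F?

G: min(19, 90, 24) = 19
H: min(60, 43, 64) = 43
I: min(30, 44) = 30
F: max(19, 43, 30) = 43

43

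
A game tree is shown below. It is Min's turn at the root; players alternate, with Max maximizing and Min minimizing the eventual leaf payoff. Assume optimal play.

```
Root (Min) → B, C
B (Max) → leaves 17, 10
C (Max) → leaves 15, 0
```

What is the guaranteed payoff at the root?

15

B (Max): max(17, 10) = 17
C (Max): max(15, 0) = 15
Root (Min): min(17, 15) = 15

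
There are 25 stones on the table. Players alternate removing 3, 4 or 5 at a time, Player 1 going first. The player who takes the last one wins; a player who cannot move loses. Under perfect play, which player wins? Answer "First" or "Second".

i:   0  1  2  3  4  5  6  7  8  9 10 11 12 13 14 15 16 17 18 19 20 21 22 23 24 25
     L  L  L  W  W  W  W  W  L  L  L  W  W  W  W  W  L  L  L  W  W  W  W  W  L  L
Position 25 is L, so the second player wins.

Second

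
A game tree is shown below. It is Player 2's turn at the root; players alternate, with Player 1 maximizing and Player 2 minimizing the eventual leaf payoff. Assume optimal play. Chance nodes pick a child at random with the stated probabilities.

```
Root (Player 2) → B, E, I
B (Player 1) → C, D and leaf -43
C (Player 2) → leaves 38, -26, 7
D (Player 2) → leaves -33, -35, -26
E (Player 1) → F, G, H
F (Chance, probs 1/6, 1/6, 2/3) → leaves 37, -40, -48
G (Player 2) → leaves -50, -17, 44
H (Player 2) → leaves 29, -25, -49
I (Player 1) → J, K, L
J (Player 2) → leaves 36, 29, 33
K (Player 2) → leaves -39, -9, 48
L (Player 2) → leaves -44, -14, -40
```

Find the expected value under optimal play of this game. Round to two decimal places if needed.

C (Player 2): min(38, -26, 7) = -26
D (Player 2): min(-33, -35, -26) = -35
B (Player 1): max(-26, -35, -43) = -26
F (Chance): 1/6·37 + 1/6·-40 + 2/3·-48 = -32.5
G (Player 2): min(-50, -17, 44) = -50
H (Player 2): min(29, -25, -49) = -49
E (Player 1): max(-32.5, -50, -49) = -32.5
J (Player 2): min(36, 29, 33) = 29
K (Player 2): min(-39, -9, 48) = -39
L (Player 2): min(-44, -14, -40) = -44
I (Player 1): max(29, -39, -44) = 29
Root (Player 2): min(-26, -32.5, 29) = -32.5

-32.5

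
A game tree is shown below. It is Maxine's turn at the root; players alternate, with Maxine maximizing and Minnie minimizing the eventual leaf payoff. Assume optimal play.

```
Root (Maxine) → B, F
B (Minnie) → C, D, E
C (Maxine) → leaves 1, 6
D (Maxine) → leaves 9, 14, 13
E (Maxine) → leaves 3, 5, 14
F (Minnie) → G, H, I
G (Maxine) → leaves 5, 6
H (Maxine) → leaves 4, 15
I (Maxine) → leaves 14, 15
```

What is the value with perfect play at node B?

C: max(1, 6) = 6
D: max(9, 14, 13) = 14
E: max(3, 5, 14) = 14
B: min(6, 14, 14) = 6

6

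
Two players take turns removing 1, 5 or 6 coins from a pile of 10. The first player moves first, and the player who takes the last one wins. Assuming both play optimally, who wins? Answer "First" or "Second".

i:   0  1  2  3  4  5  6  7  8  9 10
     L  W  L  W  L  W  W  W  W  W  W
Position 10 is W, so the first player wins.

First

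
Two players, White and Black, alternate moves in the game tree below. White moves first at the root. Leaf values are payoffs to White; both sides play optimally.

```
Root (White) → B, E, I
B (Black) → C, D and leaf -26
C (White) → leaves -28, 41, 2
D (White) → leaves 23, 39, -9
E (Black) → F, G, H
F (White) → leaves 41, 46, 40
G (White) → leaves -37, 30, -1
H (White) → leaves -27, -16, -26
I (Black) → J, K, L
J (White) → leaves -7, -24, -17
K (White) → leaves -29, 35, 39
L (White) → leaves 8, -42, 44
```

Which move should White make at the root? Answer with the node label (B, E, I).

C (White): max(-28, 41, 2) = 41
D (White): max(23, 39, -9) = 39
B (Black): min(41, 39, -26) = -26
F (White): max(41, 46, 40) = 46
G (White): max(-37, 30, -1) = 30
H (White): max(-27, -16, -26) = -16
E (Black): min(46, 30, -16) = -16
J (White): max(-7, -24, -17) = -7
K (White): max(-29, 35, 39) = 39
L (White): max(8, -42, 44) = 44
I (Black): min(-7, 39, 44) = -7
Root (White): max(-26, -16, -7) = -7
White picks the child with the highest value: I (value -7).

I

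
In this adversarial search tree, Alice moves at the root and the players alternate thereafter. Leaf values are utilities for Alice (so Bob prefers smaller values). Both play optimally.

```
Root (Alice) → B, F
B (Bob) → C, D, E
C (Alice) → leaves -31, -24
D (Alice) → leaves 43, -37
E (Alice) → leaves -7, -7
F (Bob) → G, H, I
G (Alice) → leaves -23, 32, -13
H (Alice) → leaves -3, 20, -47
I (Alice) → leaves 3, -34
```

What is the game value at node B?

-24

C: max(-31, -24) = -24
D: max(43, -37) = 43
E: max(-7, -7) = -7
B: min(-24, 43, -7) = -24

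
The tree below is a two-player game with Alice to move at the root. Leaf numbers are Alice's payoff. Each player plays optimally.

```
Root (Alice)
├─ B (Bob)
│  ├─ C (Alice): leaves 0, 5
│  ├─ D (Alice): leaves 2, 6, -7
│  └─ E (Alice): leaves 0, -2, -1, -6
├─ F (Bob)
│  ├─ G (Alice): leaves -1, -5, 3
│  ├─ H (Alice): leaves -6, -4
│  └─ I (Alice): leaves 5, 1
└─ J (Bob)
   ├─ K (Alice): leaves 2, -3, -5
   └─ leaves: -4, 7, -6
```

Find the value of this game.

0

C (Alice): max(0, 5) = 5
D (Alice): max(2, 6, -7) = 6
E (Alice): max(0, -2, -1, -6) = 0
B (Bob): min(5, 6, 0) = 0
G (Alice): max(-1, -5, 3) = 3
H (Alice): max(-6, -4) = -4
I (Alice): max(5, 1) = 5
F (Bob): min(3, -4, 5) = -4
K (Alice): max(2, -3, -5) = 2
J (Bob): min(2, -4, 7, -6) = -6
Root (Alice): max(0, -4, -6) = 0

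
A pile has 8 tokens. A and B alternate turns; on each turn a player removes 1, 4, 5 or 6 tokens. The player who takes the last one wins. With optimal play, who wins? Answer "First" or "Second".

First

Mark each pile size as W (mover wins) or L (mover loses):
i:   0  1  2  3  4  5  6  7  8
     L  W  L  W  W  W  W  W  W
Position 8 is W, so the first player wins.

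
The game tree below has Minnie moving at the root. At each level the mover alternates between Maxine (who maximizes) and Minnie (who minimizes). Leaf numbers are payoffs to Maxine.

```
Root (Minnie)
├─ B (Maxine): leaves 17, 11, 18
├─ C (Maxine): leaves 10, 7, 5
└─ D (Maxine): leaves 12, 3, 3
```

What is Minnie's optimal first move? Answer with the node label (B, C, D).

B (Maxine): max(17, 11, 18) = 18
C (Maxine): max(10, 7, 5) = 10
D (Maxine): max(12, 3, 3) = 12
Root (Minnie): min(18, 10, 12) = 10
Minnie picks the child with the lowest value: C (value 10).

C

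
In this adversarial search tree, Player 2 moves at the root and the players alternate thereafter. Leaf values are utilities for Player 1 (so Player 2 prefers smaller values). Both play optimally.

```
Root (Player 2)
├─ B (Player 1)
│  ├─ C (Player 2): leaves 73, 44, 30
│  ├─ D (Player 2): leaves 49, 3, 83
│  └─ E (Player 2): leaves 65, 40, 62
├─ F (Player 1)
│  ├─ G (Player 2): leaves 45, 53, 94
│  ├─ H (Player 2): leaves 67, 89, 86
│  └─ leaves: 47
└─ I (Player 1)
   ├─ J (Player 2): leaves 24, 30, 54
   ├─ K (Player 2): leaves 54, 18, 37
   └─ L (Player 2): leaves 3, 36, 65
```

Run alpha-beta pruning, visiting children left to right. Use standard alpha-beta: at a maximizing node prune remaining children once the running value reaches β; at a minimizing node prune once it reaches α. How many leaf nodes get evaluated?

C [α=-∞,β=+∞]: v=30
D [α=30,β=+∞]: v=3 after child 2 ≤ α → α-cutoff, skip 1
E [α=30,β=+∞]: v=40
B [α=-∞,β=+∞]: v=40
G [α=-∞,β=40]: v=45
F [α=-∞,β=40]: v=45 after child 1 ≥ β → β-cutoff, skip 2
J [α=-∞,β=40]: v=24
K [α=24,β=40]: v=18 after child 2 ≤ α → α-cutoff, skip 1
L [α=24,β=40]: v=3 after child 1 ≤ α → α-cutoff, skip 2
I [α=-∞,β=40]: v=24
Root [α=-∞,β=+∞]: v=24
Leaves evaluated: 17 of 25.

17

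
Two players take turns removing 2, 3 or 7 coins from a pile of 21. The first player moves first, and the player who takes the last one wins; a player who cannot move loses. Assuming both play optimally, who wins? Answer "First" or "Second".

Mark each pile size as W (mover wins) or L (mover loses):
i:   0  1  2  3  4  5  6  7  8  9 10 11 12 13 14 15 16 17 18 19 20 21
     L  L  W  W  W  L  L  W  W  W  L  L  W  W  W  L  L  W  W  W  L  L
Position 21 is L, so the second player wins.

Second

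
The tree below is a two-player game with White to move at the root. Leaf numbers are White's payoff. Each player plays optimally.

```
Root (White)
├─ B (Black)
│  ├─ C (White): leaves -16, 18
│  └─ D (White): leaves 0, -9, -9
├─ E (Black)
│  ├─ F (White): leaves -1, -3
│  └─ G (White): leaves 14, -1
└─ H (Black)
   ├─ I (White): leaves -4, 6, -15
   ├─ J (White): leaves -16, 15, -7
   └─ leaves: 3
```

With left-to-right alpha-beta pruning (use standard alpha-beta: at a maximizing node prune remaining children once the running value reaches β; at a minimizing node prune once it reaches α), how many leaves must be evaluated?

C [α=-∞,β=+∞]: v=18
D [α=-∞,β=18]: v=0
B [α=-∞,β=+∞]: v=0
F [α=0,β=+∞]: v=-1
E [α=0,β=+∞]: v=-1 after child 1 ≤ α → α-cutoff, skip 1
I [α=0,β=+∞]: v=6
J [α=0,β=6]: v=15 after child 2 ≥ β → β-cutoff, skip 1
H [α=0,β=+∞]: v=3
Root [α=-∞,β=+∞]: v=3
Leaves evaluated: 13 of 16.

13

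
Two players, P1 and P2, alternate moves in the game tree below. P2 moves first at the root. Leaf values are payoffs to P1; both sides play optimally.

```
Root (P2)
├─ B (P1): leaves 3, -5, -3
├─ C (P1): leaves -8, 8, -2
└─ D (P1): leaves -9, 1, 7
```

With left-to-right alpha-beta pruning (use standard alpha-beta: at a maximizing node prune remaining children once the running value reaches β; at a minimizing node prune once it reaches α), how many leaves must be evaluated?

B [α=-∞,β=+∞]: v=3
C [α=-∞,β=3]: v=8 after child 2 ≥ β → β-cutoff, skip 1
D [α=-∞,β=3]: v=7
Root [α=-∞,β=+∞]: v=3
Leaves evaluated: 8 of 9.

8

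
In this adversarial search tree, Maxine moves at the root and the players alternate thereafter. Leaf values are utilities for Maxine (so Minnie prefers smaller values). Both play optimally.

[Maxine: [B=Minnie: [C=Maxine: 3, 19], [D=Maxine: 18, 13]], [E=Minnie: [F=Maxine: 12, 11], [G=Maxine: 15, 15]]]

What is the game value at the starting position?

C (Maxine): max(3, 19) = 19
D (Maxine): max(18, 13) = 18
B (Minnie): min(19, 18) = 18
F (Maxine): max(12, 11) = 12
G (Maxine): max(15, 15) = 15
E (Minnie): min(12, 15) = 12
Root (Maxine): max(18, 12) = 18

18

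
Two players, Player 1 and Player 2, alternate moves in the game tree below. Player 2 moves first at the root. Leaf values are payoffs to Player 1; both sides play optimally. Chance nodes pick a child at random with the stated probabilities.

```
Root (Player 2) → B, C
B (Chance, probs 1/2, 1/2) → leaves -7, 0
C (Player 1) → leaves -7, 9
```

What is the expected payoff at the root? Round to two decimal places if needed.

B (Chance): 1/2·-7 + 1/2·0 = -3.5
C (Player 1): max(-7, 9) = 9
Root (Player 2): min(-3.5, 9) = -3.5

-3.5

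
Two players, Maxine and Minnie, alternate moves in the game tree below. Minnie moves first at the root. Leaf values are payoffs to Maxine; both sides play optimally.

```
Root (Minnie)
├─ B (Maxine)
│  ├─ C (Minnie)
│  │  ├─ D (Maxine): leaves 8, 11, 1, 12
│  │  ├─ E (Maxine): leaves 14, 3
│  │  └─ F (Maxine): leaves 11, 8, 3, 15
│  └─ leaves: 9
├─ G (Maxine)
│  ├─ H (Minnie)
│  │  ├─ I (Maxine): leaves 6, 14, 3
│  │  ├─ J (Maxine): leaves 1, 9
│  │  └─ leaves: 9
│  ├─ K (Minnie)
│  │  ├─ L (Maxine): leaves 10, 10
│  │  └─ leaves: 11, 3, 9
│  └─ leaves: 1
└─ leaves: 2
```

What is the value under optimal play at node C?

12

D: max(8, 11, 1, 12) = 12
E: max(14, 3) = 14
F: max(11, 8, 3, 15) = 15
C: min(12, 14, 15) = 12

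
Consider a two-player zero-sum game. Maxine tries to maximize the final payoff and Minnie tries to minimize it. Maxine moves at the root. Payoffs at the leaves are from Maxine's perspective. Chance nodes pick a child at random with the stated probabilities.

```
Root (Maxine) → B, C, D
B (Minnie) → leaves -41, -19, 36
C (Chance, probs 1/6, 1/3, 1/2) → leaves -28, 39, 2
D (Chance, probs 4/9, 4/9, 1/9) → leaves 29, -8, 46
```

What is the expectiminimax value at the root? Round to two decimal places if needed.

14.44

B (Minnie): min(-41, -19, 36) = -41
C (Chance): 1/6·-28 + 1/3·39 + 1/2·2 = 9.33
D (Chance): 4/9·29 + 4/9·-8 + 1/9·46 = 14.44
Root (Maxine): max(-41, 9.33, 14.44) = 14.44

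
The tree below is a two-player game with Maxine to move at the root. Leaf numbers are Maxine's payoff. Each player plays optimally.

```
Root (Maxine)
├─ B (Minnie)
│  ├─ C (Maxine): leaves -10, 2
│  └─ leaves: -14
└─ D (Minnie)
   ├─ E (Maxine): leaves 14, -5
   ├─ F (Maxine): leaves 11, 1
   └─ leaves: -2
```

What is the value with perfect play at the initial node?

-2

C (Maxine): max(-10, 2) = 2
B (Minnie): min(2, -14) = -14
E (Maxine): max(14, -5) = 14
F (Maxine): max(11, 1) = 11
D (Minnie): min(14, 11, -2) = -2
Root (Maxine): max(-14, -2) = -2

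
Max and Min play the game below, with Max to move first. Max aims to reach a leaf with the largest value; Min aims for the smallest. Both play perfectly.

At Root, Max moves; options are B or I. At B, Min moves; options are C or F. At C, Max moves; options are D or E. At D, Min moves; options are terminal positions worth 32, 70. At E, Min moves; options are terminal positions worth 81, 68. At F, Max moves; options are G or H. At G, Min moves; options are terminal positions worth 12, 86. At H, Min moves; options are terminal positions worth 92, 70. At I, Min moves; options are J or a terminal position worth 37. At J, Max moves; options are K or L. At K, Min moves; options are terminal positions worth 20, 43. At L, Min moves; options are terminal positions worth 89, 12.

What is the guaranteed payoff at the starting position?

D (Min): min(32, 70) = 32
E (Min): min(81, 68) = 68
C (Max): max(32, 68) = 68
G (Min): min(12, 86) = 12
H (Min): min(92, 70) = 70
F (Max): max(12, 70) = 70
B (Min): min(68, 70) = 68
K (Min): min(20, 43) = 20
L (Min): min(89, 12) = 12
J (Max): max(20, 12) = 20
I (Min): min(20, 37) = 20
Root (Max): max(68, 20) = 68

68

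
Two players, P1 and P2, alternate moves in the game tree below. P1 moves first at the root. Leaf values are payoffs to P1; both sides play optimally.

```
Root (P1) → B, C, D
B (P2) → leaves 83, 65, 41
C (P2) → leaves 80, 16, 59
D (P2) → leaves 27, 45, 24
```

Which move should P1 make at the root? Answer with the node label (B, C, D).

B

B (P2): min(83, 65, 41) = 41
C (P2): min(80, 16, 59) = 16
D (P2): min(27, 45, 24) = 24
Root (P1): max(41, 16, 24) = 41
P1 picks the child with the highest value: B (value 41).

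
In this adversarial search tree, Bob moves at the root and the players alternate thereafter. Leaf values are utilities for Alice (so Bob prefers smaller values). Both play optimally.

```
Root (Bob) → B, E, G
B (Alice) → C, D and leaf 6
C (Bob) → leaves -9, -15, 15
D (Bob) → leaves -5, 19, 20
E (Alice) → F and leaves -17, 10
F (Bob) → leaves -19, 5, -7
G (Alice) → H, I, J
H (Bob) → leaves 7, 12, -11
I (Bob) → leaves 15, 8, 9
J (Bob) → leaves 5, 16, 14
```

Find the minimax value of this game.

6

C (Bob): min(-9, -15, 15) = -15
D (Bob): min(-5, 19, 20) = -5
B (Alice): max(-15, -5, 6) = 6
F (Bob): min(-19, 5, -7) = -19
E (Alice): max(-19, -17, 10) = 10
H (Bob): min(7, 12, -11) = -11
I (Bob): min(15, 8, 9) = 8
J (Bob): min(5, 16, 14) = 5
G (Alice): max(-11, 8, 5) = 8
Root (Bob): min(6, 10, 8) = 6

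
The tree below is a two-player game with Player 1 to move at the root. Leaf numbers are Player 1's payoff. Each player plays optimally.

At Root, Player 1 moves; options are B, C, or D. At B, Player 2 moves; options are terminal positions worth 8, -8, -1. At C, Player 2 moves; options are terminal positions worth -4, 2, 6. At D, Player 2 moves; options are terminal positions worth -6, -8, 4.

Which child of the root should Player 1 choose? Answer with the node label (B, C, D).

C

B (Player 2): min(8, -8, -1) = -8
C (Player 2): min(-4, 2, 6) = -4
D (Player 2): min(-6, -8, 4) = -8
Root (Player 1): max(-8, -4, -8) = -4
Player 1 picks the child with the highest value: C (value -4).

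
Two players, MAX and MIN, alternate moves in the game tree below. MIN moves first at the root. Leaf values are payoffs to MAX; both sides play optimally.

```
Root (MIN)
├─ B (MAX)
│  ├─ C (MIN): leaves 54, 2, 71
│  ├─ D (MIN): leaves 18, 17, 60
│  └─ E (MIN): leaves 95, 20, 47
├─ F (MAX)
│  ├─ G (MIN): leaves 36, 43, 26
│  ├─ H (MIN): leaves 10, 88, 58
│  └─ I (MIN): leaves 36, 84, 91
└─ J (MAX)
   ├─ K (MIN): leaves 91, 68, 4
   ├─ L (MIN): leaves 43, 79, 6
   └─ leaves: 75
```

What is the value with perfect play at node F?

G: min(36, 43, 26) = 26
H: min(10, 88, 58) = 10
I: min(36, 84, 91) = 36
F: max(26, 10, 36) = 36

36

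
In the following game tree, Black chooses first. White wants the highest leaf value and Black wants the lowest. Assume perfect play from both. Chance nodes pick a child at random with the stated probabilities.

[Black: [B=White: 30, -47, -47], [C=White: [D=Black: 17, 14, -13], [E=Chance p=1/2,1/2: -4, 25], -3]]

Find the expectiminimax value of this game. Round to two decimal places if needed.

B (White): max(30, -47, -47) = 30
D (Black): min(17, 14, -13) = -13
E (Chance): 1/2·-4 + 1/2·25 = 10.5
C (White): max(-13, 10.5, -3) = 10.5
Root (Black): min(30, 10.5) = 10.5

10.5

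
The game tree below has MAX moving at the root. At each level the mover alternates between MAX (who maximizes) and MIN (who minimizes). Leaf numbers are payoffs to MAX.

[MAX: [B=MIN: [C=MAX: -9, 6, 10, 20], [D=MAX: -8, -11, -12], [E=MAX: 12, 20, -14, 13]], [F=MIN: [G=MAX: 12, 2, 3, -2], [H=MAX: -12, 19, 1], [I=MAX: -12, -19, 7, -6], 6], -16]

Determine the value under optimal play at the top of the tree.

6

C (MAX): max(-9, 6, 10, 20) = 20
D (MAX): max(-8, -11, -12) = -8
E (MAX): max(12, 20, -14, 13) = 20
B (MIN): min(20, -8, 20) = -8
G (MAX): max(12, 2, 3, -2) = 12
H (MAX): max(-12, 19, 1) = 19
I (MAX): max(-12, -19, 7, -6) = 7
F (MIN): min(12, 19, 7, 6) = 6
Root (MAX): max(-8, 6, -16) = 6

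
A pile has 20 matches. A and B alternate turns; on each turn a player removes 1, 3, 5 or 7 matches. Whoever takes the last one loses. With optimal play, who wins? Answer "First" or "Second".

First

Mark each pile size as W (mover wins) or L (mover loses):
i:   0  1  2  3  4  5  6  7  8  9 10 11 12 13 14 15 16 17 18 19 20
     W  L  W  L  W  L  W  L  W  L  W  L  W  L  W  L  W  L  W  L  W
Position 20 is W, so the first player wins.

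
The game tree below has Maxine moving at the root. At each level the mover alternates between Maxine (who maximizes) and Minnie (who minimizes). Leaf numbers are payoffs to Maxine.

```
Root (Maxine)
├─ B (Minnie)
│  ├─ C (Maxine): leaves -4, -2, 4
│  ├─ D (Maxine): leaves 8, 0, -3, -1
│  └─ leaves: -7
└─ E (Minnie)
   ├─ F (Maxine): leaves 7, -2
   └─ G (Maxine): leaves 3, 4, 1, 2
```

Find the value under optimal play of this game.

4

C (Maxine): max(-4, -2, 4) = 4
D (Maxine): max(8, 0, -3, -1) = 8
B (Minnie): min(4, 8, -7) = -7
F (Maxine): max(7, -2) = 7
G (Maxine): max(3, 4, 1, 2) = 4
E (Minnie): min(7, 4) = 4
Root (Maxine): max(-7, 4) = 4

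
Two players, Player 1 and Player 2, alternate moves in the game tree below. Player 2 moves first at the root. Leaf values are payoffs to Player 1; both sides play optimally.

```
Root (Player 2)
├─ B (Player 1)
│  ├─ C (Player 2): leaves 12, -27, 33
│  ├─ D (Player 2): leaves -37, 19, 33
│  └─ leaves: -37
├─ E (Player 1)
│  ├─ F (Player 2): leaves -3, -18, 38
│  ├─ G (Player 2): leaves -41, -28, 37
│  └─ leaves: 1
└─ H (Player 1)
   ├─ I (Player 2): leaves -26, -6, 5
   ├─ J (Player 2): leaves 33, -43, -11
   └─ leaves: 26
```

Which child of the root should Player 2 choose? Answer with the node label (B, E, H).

C (Player 2): min(12, -27, 33) = -27
D (Player 2): min(-37, 19, 33) = -37
B (Player 1): max(-27, -37, -37) = -27
F (Player 2): min(-3, -18, 38) = -18
G (Player 2): min(-41, -28, 37) = -41
E (Player 1): max(-18, -41, 1) = 1
I (Player 2): min(-26, -6, 5) = -26
J (Player 2): min(33, -43, -11) = -43
H (Player 1): max(-26, -43, 26) = 26
Root (Player 2): min(-27, 1, 26) = -27
Player 2 picks the child with the lowest value: B (value -27).

B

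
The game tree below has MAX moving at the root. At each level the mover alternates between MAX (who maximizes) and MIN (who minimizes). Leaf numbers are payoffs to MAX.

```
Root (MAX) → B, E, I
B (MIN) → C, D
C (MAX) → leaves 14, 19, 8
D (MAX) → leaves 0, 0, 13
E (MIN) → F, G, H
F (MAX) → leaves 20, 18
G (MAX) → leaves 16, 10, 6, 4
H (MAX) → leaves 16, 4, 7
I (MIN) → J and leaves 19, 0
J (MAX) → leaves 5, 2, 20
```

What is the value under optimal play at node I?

0

J: max(5, 2, 20) = 20
I: min(20, 19, 0) = 0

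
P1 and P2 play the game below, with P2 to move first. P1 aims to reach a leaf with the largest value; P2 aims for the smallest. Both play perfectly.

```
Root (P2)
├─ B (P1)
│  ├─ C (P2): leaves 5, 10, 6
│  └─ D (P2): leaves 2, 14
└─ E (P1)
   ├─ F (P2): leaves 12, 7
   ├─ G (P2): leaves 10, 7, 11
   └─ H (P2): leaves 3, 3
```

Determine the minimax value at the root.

5

C (P2): min(5, 10, 6) = 5
D (P2): min(2, 14) = 2
B (P1): max(5, 2) = 5
F (P2): min(12, 7) = 7
G (P2): min(10, 7, 11) = 7
H (P2): min(3, 3) = 3
E (P1): max(7, 7, 3) = 7
Root (P2): min(5, 7) = 5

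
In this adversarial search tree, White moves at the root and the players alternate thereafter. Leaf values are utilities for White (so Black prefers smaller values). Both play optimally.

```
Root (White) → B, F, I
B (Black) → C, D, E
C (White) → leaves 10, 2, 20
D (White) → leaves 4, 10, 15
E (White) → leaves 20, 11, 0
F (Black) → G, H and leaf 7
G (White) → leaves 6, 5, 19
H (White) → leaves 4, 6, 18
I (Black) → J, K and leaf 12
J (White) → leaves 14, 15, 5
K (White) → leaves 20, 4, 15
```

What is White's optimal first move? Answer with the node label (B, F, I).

C (White): max(10, 2, 20) = 20
D (White): max(4, 10, 15) = 15
E (White): max(20, 11, 0) = 20
B (Black): min(20, 15, 20) = 15
G (White): max(6, 5, 19) = 19
H (White): max(4, 6, 18) = 18
F (Black): min(19, 18, 7) = 7
J (White): max(14, 15, 5) = 15
K (White): max(20, 4, 15) = 20
I (Black): min(15, 20, 12) = 12
Root (White): max(15, 7, 12) = 15
White picks the child with the highest value: B (value 15).

B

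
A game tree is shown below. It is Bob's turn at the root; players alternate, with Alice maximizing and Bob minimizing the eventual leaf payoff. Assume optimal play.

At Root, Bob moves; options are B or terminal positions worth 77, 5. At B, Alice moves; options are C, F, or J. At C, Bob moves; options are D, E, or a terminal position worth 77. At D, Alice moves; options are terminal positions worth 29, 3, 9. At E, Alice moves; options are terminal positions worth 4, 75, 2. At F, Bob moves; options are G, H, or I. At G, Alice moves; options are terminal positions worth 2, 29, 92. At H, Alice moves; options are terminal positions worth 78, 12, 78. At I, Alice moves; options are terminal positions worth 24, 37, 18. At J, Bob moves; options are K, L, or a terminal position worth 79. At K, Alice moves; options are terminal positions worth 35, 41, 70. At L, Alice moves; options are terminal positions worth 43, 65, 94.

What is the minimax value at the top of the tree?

D (Alice): max(29, 3, 9) = 29
E (Alice): max(4, 75, 2) = 75
C (Bob): min(29, 75, 77) = 29
G (Alice): max(2, 29, 92) = 92
H (Alice): max(78, 12, 78) = 78
I (Alice): max(24, 37, 18) = 37
F (Bob): min(92, 78, 37) = 37
K (Alice): max(35, 41, 70) = 70
L (Alice): max(43, 65, 94) = 94
J (Bob): min(70, 94, 79) = 70
B (Alice): max(29, 37, 70) = 70
Root (Bob): min(70, 77, 5) = 5

5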